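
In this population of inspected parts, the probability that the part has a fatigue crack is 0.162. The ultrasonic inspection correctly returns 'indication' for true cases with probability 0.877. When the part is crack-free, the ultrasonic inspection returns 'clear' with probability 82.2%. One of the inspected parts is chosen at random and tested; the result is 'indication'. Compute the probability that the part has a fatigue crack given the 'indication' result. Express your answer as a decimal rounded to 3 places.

Write H for 'the part has a fatigue crack'. Prior odds H:¬H = 0.162/0.838 = 0.19332. For the 'indication' outcome, the likelihood ratio is 0.877/0.178 = 4.9270.
Posterior odds = 0.19332 × 4.9270 = 0.95247, so P(H|E) = 0.95247/(1+0.95247) = 0.488.

P(H | E) ≈ 0.488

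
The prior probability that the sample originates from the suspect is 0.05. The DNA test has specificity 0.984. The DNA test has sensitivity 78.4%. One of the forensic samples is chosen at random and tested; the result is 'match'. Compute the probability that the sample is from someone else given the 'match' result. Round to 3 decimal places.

P(¬H | E) ≈ 0.279

Write H for 'the sample originates from the suspect'. Prior odds H:¬H = 0.05/0.95 = 0.052632. For the 'match' outcome, the likelihood ratio is 0.784/0.016 = 49.000.
Posterior odds = 0.052632 × 49.000 = 2.5789, so P(H|E) = 2.5789/(1+2.5789) = 0.721. Then P(¬H|E) = 1 − 0.721 = 0.279.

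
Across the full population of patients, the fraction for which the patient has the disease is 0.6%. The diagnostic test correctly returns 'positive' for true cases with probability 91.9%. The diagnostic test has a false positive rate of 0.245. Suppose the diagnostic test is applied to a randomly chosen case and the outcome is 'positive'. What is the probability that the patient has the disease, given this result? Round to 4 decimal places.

Let H be the event that the patient has the disease. P(H) = 0.006, so P(¬H) = 0.994. With E the 'positive' result, P(E|H) = 0.919 and P(E|¬H) = 0.245.
P(E) = 0.919·0.006 + 0.245·0.994 = 0.0055140 + 0.24353 = 0.24904.
By Bayes' theorem, P(H|E) = 0.0055140 / 0.24904 = 0.0221.

P(H | E) ≈ 0.0221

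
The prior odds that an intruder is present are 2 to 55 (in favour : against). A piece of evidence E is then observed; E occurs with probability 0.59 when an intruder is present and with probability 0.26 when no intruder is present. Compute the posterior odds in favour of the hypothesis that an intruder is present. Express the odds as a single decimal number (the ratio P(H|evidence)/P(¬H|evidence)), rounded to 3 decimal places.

Posterior odds ≈ 0.083

Prior odds = 2/55 = 0.036364. In log-odds, ln(0.036364) = -3.3142.
Add log likelihood ratio: ln(2.2692) = 0.81944.
Posterior log-odds = -2.4947, so posterior odds = exp(-2.4947) = 0.082517.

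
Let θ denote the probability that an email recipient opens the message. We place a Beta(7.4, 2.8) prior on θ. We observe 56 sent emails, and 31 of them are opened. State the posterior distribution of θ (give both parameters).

Posterior: Beta(38.4, 27.8)

The binomial likelihood is conjugate to the Beta prior: with 31 successes and 25 failures, the posterior is Beta(7.4+31, 2.8+25) = Beta(38.4, 27.8).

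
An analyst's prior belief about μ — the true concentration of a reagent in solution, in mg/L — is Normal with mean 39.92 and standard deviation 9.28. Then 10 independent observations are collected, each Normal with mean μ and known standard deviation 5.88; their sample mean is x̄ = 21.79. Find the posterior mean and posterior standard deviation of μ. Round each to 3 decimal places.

Posterior mean ≈ 22.490; posterior SD ≈ 1.823

With known σ, the Normal prior is conjugate. Weight on the data is w = (n/σ²)/(n/σ² + 1/τ₀²) = 0.289231/(0.289231+0.0116119) = 0.96140.
Posterior mean = w·x̄ + (1−w)·μ₀ = 0.96140·21.79 + 0.038598·39.92 = 22.490. Posterior variance = 1/(0.289231+0.0116119) = 3.32399, so SD = 1.823.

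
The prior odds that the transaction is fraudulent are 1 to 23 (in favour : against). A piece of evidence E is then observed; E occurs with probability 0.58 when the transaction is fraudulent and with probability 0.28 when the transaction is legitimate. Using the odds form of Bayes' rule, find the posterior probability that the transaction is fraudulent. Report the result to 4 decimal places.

Prior odds = 1/23 = 0.043478.
Likelihood ratio for E = 0.58/0.28 = 2.0714.
Posterior odds = prior odds × LR = 0.090062.
Posterior probability = odds/(1+odds) = 0.090062/1.0901 = 0.0826.

Posterior probability ≈ 0.0826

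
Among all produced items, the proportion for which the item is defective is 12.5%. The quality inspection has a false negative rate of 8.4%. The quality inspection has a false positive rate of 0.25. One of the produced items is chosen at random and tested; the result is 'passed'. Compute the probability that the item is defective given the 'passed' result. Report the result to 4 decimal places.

Write H for 'the item is defective'. Prior odds H:¬H = 0.125/0.875 = 0.14286. For the 'passed' outcome, the likelihood ratio is 0.084/0.75 = 0.11200.
Posterior odds = 0.14286 × 0.11200 = 0.016000, so P(H|E) = 0.016000/(1+0.016000) = 0.0157.

P(H | E) ≈ 0.0157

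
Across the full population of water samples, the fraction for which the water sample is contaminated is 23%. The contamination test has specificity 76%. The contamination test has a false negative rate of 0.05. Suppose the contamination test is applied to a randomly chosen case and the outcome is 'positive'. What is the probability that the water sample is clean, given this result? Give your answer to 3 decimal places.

Let H be the event that the water sample is contaminated. P(H) = 0.23, so P(¬H) = 0.77. With E the 'positive' result, P(E|H) = 0.95 and P(E|¬H) = 0.24.
P(E) = 0.95·0.23 + 0.24·0.77 = 0.21850 + 0.18480 = 0.40330.
By Bayes' theorem, P(H|E) = 0.21850 / 0.40330 = 0.542. Hence P(¬H|E) = 1 − 0.542 = 0.458.

P(¬H | E) ≈ 0.458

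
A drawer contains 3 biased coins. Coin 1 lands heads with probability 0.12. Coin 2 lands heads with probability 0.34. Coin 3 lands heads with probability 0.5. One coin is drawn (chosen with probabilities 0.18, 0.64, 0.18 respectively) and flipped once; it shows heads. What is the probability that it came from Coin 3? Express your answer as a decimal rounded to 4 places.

P(heads|C1) = 0.12; P(heads|C2) = 0.34; P(heads|C3) = 0.5.
Prior × likelihood for each source: 0.18·0.12=0.02160, 0.64·0.34=0.2176, 0.18·0.5=0.09000. Summing gives P(heads) = 0.32920.
P(Coin 3 | heads) = 0.09000 / 0.32920 = 0.2734.

Posterior probability ≈ 0.2734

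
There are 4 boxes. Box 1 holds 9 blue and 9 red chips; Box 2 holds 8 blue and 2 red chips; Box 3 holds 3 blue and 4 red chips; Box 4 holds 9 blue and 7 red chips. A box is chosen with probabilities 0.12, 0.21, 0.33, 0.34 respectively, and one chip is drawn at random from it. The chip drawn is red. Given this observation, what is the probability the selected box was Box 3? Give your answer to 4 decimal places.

Posterior probability ≈ 0.4292

P(red|Box 1) = 0.5; P(red|Box 2) = 0.2; P(red|Box 3) = 0.5714; P(red|Box 4) = 0.4375.
Prior × likelihood for each source: 0.12·0.5=0.06000, 0.21·0.2=0.04200, 0.33·0.5714=0.1886, 0.34·0.4375=0.1488. Summing gives P(red) = 0.43932.
P(Box 3 | red) = 0.1886 / 0.43932 = 0.4292.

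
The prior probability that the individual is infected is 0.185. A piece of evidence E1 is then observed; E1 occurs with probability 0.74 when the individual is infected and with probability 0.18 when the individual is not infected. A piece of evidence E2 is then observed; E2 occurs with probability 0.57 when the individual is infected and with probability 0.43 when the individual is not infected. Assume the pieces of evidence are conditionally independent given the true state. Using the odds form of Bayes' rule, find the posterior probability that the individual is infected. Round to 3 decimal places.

Posterior probability ≈ 0.553

Prior odds = 0.185/(1−0.185) = 0.22699. In log-odds, ln(0.22699) = -1.4828.
Add log likelihood ratios: ln(4.1111) + ln(1.3256) = 1.6955.
Posterior log-odds = 0.21271, so posterior odds = exp(0.21271) = 1.2370. Converting, P(H|E) = 1.2370/2.2370 = 0.553.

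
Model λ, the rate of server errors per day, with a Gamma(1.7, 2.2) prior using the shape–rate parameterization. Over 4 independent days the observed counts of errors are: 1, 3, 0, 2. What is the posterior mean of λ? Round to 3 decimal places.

The Poisson likelihood adds the total count to the shape and the number of exposure periods to the rate. Here ∑xᵢ = 6 and n = 4, so shape 1.7→7.7 and rate 2.2→6.2.
Posterior mean = shape/rate = 7.7/6.2 = 1.242.

Posterior mean ≈ 1.242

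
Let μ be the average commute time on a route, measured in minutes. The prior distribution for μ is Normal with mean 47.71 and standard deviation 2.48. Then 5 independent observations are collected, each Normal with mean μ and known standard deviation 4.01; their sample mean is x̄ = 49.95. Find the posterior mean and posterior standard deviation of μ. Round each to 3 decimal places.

Posterior mean ≈ 49.181; posterior SD ≈ 1.453

Prior precision 1/τ₀² = 1/2.48² = 0.162591; data precision n/σ² = 5/4.01² = 0.310943.
Posterior precision = 0.162591 + 0.310943 = 0.473534, giving posterior SD = 1/√0.473534 = 1.453.
Posterior mean = (0.162591·47.71 + 0.310943·49.95) / 0.473534 = 49.181.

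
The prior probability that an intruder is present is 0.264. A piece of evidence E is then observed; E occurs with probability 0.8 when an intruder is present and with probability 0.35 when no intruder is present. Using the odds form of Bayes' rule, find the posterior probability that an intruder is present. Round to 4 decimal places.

Posterior probability ≈ 0.4505

Prior odds = 0.264/(1−0.264) = 0.35870.
Likelihood ratio for E = 0.8/0.35 = 2.2857.
Posterior odds = prior odds × LR = 0.81988.
Posterior probability = odds/(1+odds) = 0.81988/1.8199 = 0.4505.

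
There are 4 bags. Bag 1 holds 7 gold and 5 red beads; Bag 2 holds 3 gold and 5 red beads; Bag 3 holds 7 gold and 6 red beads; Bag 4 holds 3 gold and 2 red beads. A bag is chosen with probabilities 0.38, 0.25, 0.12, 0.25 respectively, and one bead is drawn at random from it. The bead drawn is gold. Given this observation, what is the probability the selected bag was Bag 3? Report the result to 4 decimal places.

Posterior probability ≈ 0.1219

P(gold|Bag 1) = 0.5833; P(gold|Bag 2) = 0.375; P(gold|Bag 3) = 0.5385; P(gold|Bag 4) = 0.6.
Prior × likelihood for each source: 0.38·0.5833=0.2217, 0.25·0.375=0.09375, 0.12·0.5385=0.06462, 0.25·0.6=0.1500. Summing gives P(gold) = 0.53003.
P(Bag 3 | gold) = 0.06462 / 0.53003 = 0.1219.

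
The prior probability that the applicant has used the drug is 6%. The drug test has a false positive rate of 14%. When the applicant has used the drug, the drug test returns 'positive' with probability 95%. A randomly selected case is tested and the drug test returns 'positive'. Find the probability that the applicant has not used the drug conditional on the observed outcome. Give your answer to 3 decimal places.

P(¬H | E) ≈ 0.698

Write H for 'the applicant has used the drug'. Prior odds H:¬H = 0.06/0.94 = 0.063830. For the 'positive' outcome, the likelihood ratio is 0.95/0.14 = 6.7857.
Posterior odds = 0.063830 × 6.7857 = 0.43313, so P(H|E) = 0.43313/(1+0.43313) = 0.302. Then P(¬H|E) = 1 − 0.302 = 0.698.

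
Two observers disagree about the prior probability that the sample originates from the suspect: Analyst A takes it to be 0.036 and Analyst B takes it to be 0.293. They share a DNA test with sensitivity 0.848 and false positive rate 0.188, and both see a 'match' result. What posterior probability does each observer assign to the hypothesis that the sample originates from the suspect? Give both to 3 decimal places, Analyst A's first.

P('+'|H) = 0.848, P('+'|¬H) = 0.188.
Analyst A: numerator 0.848·0.036 = 0.030528; evidence = 0.030528+0.188·0.964 = 0.21176; posterior = 0.144.
Analyst B: numerator 0.848·0.293 = 0.24846; evidence = 0.24846+0.188·0.707 = 0.38138; posterior = 0.651.

Analyst A: 0.144; Analyst B: 0.651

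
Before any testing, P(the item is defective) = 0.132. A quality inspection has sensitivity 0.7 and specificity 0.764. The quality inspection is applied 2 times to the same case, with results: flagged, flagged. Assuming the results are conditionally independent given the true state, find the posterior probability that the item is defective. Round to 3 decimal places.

Posterior P(H) ≈ 0.572

With H the event that the item is defective, the joint likelihood of the observed sequence is P(data|H) = 0.7·0.7 = 0.49000 and P(data|¬H) = 0.236·0.236 = 0.055696.
Bayes: P(H|data) = 0.132·0.49000 / (0.132·0.49000 + 0.868·0.055696) = 0.064680/0.11302 = 0.5723.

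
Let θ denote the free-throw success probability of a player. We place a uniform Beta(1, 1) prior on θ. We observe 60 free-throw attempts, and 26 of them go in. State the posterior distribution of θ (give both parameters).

Posterior: Beta(27, 35)

The binomial likelihood is conjugate to the Beta prior: with 26 successes and 34 failures, the posterior is Beta(1+26, 1+34) = Beta(27, 35).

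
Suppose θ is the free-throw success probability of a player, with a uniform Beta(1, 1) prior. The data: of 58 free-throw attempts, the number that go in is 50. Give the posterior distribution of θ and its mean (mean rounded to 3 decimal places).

Posterior: Beta(51, 9); mean ≈ 0.850

The binomial likelihood is conjugate to the Beta prior: with 50 successes and 8 failures, the posterior is Beta(1+50, 1+8) = Beta(51, 9).
Posterior mean = α/(α+β) = 51/60 = 0.850.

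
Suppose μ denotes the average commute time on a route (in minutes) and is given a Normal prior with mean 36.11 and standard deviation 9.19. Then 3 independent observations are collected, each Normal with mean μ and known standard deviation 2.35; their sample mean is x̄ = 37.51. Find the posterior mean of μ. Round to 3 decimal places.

Posterior mean ≈ 37.480

With known σ, the Normal prior is conjugate. Weight on the data is w = (n/σ²)/(n/σ² + 1/τ₀²) = 0.543232/(0.543232+0.0118405) = 0.97867.
Posterior mean = w·x̄ + (1−w)·μ₀ = 0.97867·37.51 + 0.021331·36.11 = 37.480.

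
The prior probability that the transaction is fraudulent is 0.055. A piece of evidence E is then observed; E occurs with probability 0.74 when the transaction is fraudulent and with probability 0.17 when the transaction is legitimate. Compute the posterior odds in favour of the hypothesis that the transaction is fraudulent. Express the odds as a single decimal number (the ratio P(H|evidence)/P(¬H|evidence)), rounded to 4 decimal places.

Prior odds = 0.055/(1−0.055) = 0.058201.
Likelihood ratio for E = 0.74/0.17 = 4.3529.
Posterior odds = prior odds × LR = 0.25335.

Posterior odds ≈ 0.2533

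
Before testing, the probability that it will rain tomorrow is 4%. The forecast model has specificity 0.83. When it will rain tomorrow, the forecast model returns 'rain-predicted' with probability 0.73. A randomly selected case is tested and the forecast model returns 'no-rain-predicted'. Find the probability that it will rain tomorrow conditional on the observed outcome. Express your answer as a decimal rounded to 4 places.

Let H be the event that it will rain tomorrow. P(H) = 0.04, so P(¬H) = 0.96. With E the 'no-rain-predicted' result, P(E|H) = 0.27 and P(E|¬H) = 0.83.
P(E) = 0.27·0.04 + 0.83·0.96 = 0.010800 + 0.79680 = 0.80760.
By Bayes' theorem, P(H|E) = 0.010800 / 0.80760 = 0.0134.

P(H | E) ≈ 0.0134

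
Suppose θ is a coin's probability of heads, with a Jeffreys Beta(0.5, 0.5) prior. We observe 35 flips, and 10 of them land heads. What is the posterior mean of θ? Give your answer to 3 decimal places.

Posterior mean ≈ 0.292

The binomial likelihood is conjugate to the Beta prior: with 10 successes and 25 failures, the posterior is Beta(0.5+10, 0.5+25) = Beta(10.5, 25.5).
E[θ | data] = 10.5/(10.5+25.5) = 0.292.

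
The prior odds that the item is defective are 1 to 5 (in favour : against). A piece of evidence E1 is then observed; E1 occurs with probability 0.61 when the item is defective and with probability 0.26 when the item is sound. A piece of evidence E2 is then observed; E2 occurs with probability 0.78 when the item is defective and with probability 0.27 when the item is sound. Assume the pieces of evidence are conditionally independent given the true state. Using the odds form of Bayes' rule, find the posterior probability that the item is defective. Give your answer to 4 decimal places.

Posterior probability ≈ 0.5755

Prior odds = 1/5 = 0.20000.
Likelihood ratio for E1 = 0.61/0.26 = 2.3462.
Likelihood ratio for E2 = 0.78/0.27 = 2.8889.
Posterior odds = prior odds × LR₁ × LR₂ = 1.3556.
Posterior probability = odds/(1+odds) = 1.3556/2.3556 = 0.5755.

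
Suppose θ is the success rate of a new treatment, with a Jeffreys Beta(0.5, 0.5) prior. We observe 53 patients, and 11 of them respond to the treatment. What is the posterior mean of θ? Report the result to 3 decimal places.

Observing 11 successes and 42 failures updates Beta(0.5, 0.5) by adding the success and failure counts to the two shape parameters: α = 0.5+11 = 11.5, β = 0.5+42 = 42.5.
Posterior mean = α/(α+β) = 11.5/54 = 0.213.

Posterior mean ≈ 0.213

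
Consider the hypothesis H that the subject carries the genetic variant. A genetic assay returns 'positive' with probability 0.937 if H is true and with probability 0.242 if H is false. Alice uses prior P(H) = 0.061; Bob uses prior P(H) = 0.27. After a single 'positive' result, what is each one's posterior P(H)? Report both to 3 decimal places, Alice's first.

Alice: 0.201; Bob: 0.589

The likelihood ratio for a 'positive' result is 0.937/0.242 = 3.8719.
Alice: prior odds 0.061/0.939 = 0.064963; posterior odds 0.25153; posterior probability 0.201.
Bob: prior odds 0.27/0.73 = 0.36986; posterior odds 1.4321; posterior probability 0.589.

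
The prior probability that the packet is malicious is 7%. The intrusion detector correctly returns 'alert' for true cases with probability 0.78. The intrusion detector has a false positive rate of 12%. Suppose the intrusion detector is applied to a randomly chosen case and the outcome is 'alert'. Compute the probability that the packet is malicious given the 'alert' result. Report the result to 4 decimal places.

Write H for 'the packet is malicious'. Prior odds H:¬H = 0.07/0.93 = 0.075269. For the 'alert' outcome, the likelihood ratio is 0.78/0.12 = 6.5000.
Posterior odds = 0.075269 × 6.5000 = 0.48925, so P(H|E) = 0.48925/(1+0.48925) = 0.3285.

P(H | E) ≈ 0.3285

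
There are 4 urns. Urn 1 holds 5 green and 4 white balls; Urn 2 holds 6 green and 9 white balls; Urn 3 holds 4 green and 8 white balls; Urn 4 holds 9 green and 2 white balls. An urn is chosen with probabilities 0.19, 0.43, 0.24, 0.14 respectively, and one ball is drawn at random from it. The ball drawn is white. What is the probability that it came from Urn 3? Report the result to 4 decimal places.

P(white|Urn 1) = 0.4444; P(white|Urn 2) = 0.6; P(white|Urn 3) = 0.6667; P(white|Urn 4) = 0.1818.
Prior × likelihood for each source: 0.19·0.4444=0.08444, 0.43·0.6=0.2580, 0.24·0.6667=0.1600, 0.14·0.1818=0.02545. Summing gives P(white) = 0.52790.
P(Urn 3 | white) = 0.1600 / 0.52790 = 0.3031.

Posterior probability ≈ 0.3031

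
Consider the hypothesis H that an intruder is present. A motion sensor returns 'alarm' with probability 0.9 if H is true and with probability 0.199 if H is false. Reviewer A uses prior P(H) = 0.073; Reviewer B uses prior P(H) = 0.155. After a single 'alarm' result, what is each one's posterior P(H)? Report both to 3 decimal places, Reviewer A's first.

P('+'|H) = 0.9, P('+'|¬H) = 0.199.
Reviewer A: numerator 0.9·0.073 = 0.065700; evidence = 0.065700+0.199·0.927 = 0.25017; posterior = 0.263.
Reviewer B: numerator 0.9·0.155 = 0.13950; evidence = 0.13950+0.199·0.845 = 0.30766; posterior = 0.453.

Reviewer A: 0.263; Reviewer B: 0.453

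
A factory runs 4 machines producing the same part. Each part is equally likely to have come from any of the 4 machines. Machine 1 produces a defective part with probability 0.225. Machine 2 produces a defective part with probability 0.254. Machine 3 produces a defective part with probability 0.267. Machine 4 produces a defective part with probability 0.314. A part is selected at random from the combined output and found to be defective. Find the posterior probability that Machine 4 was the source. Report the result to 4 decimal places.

Posterior probability ≈ 0.2962

P(defective|M1) = 0.225; P(defective|M2) = 0.254; P(defective|M3) = 0.267; P(defective|M4) = 0.314.
Prior × likelihood for each source: 0.25·0.225=0.05625, 0.25·0.254=0.06350, 0.25·0.267=0.06675, 0.25·0.314=0.07850. Summing gives P(defective) = 0.26500.
P(Machine 4 | defective) = 0.07850 / 0.26500 = 0.2962.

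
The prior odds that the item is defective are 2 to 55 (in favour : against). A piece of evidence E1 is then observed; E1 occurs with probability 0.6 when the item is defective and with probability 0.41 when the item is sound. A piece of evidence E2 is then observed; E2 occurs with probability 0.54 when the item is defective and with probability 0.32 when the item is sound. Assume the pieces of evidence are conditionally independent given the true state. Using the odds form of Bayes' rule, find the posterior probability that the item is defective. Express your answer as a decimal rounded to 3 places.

Posterior probability ≈ 0.082

Prior odds = 2/55 = 0.036364.
Likelihood ratio for E1 = 0.6/0.41 = 1.4634.
Likelihood ratio for E2 = 0.54/0.32 = 1.6875.
Posterior odds = prior odds × LR₁ × LR₂ = 0.089800.
Posterior probability = odds/(1+odds) = 0.089800/1.0898 = 0.082.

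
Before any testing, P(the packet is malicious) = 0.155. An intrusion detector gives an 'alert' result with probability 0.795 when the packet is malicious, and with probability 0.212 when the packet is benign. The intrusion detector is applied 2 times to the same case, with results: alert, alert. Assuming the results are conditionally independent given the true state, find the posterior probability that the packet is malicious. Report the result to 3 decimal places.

Posterior P(H) ≈ 0.721

Let H be the event that the packet is malicious; start with P(H) = 0.155. P('alert'|H) = 0.795, P('alert'|¬H) = 0.212.
Update on result 1 ('alert'): P(H) ← 0.795·0.1550 / (0.795·0.1550 + 0.212·0.8450) = 0.12323/0.30236 = 0.4075.
Update on result 2 ('alert'): P(H) ← 0.795·0.4075 / (0.795·0.4075 + 0.212·0.5925) = 0.32399/0.44959 = 0.7206.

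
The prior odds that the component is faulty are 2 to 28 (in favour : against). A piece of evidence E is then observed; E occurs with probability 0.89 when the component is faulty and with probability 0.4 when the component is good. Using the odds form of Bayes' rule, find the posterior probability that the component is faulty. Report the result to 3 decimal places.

Prior odds = 2/28 = 0.071429. In log-odds, ln(0.071429) = -2.6391.
Add log likelihood ratio: ln(2.2250) = 0.79976.
Posterior log-odds = -1.8393, so posterior odds = exp(-1.8393) = 0.15893. Converting, P(H|E) = 0.15893/1.1589 = 0.137.

Posterior probability ≈ 0.137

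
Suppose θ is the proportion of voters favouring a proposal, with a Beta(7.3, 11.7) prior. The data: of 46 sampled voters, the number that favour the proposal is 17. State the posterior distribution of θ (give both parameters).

The binomial likelihood is conjugate to the Beta prior: with 17 successes and 29 failures, the posterior is Beta(7.3+17, 11.7+29) = Beta(24.3, 40.7).

Posterior: Beta(24.3, 40.7)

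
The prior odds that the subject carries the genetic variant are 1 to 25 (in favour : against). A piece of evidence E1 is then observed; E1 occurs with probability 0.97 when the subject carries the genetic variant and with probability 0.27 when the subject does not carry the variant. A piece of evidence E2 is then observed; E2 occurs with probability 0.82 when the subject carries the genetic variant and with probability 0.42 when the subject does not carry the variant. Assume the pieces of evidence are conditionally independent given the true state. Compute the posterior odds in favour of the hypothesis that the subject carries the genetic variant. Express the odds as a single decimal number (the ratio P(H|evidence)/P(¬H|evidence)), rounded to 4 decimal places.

Prior odds = 1/25 = 0.040000. In log-odds, ln(0.040000) = -3.2189.
Add log likelihood ratios: ln(3.5926) + ln(1.9524) = 1.9479.
Posterior log-odds = -1.2710, so posterior odds = exp(-1.2710) = 0.28056.

Posterior odds ≈ 0.2806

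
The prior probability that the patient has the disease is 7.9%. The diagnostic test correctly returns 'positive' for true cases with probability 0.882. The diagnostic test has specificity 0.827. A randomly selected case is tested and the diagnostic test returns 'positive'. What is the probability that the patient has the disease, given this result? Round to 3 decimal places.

Let H be the event that the patient has the disease. P(H) = 0.079, so P(¬H) = 0.921. With E the 'positive' result, P(E|H) = 0.882 and P(E|¬H) = 0.173.
P(E) = 0.882·0.079 + 0.173·0.921 = 0.069678 + 0.15933 = 0.22901.
By Bayes' theorem, P(H|E) = 0.069678 / 0.22901 = 0.304.

P(H | E) ≈ 0.304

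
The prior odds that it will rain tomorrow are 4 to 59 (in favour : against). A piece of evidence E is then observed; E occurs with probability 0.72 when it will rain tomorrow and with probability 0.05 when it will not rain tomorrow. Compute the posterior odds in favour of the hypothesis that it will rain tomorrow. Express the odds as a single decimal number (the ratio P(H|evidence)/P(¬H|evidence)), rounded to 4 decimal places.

Posterior odds ≈ 0.9763

Prior odds = 4/59 = 0.067797. In log-odds, ln(0.067797) = -2.6912.
Add log likelihood ratio: ln(14.400) = 2.6672.
Posterior log-odds = -0.024015, so posterior odds = exp(-0.024015) = 0.97627.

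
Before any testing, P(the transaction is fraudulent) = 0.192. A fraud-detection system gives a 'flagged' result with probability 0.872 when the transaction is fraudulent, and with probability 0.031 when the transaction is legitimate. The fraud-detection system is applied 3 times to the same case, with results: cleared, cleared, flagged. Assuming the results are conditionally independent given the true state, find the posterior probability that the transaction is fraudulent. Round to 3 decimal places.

Posterior P(H) ≈ 0.104

With H the event that the transaction is fraudulent, the joint likelihood of the observed sequence is P(data|H) = 0.128·0.128·0.872 = 0.014287 and P(data|¬H) = 0.969·0.969·0.031 = 0.029108.
Bayes: P(H|data) = 0.192·0.014287 / (0.192·0.014287 + 0.808·0.029108) = 0.0027431/0.026262 = 0.1044.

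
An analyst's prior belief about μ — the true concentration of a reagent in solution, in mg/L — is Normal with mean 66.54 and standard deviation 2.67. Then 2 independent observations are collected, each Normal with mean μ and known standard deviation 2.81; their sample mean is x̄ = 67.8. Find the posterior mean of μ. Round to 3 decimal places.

Posterior mean ≈ 67.351

Prior precision 1/τ₀² = 1/2.67² = 0.140274; data precision n/σ² = 2/2.81² = 0.253290.
Posterior precision = 0.140274 + 0.253290 = 0.393564.
Posterior mean = (0.140274·66.54 + 0.253290·67.8) / 0.393564 = 67.351.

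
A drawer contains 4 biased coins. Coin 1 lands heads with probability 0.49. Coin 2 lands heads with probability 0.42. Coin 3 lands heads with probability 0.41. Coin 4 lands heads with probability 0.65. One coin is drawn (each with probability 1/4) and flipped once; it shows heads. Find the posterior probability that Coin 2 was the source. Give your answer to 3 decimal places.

P(heads|C1) = 0.49; P(heads|C2) = 0.42; P(heads|C3) = 0.41; P(heads|C4) = 0.65.
Prior × likelihood for each source: 0.25·0.49=0.1225, 0.25·0.42=0.1050, 0.25·0.41=0.1025, 0.25·0.65=0.1625. Summing gives P(heads) = 0.49250.
P(Coin 2 | heads) = 0.1050 / 0.49250 = 0.213.

Posterior probability ≈ 0.213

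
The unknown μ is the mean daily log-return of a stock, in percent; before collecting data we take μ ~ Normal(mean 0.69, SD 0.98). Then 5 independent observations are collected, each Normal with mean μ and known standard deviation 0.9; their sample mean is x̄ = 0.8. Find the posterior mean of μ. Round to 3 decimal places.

With known σ, the Normal prior is conjugate. Weight on the data is w = (n/σ²)/(n/σ² + 1/τ₀²) = 6.17284/(6.17284+1.04123) = 0.85567.
Posterior mean = w·x̄ + (1−w)·μ₀ = 0.85567·0.8 + 0.14433·0.69 = 0.784.

Posterior mean ≈ 0.784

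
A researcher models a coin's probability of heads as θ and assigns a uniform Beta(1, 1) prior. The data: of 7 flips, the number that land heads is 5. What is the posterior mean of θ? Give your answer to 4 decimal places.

Posterior mean ≈ 0.6667

Observing 5 successes and 2 failures updates Beta(1, 1) by adding the success and failure counts to the two shape parameters: α = 1+5 = 6, β = 1+2 = 3.
E[θ | data] = 6/(6+3) = 0.6667.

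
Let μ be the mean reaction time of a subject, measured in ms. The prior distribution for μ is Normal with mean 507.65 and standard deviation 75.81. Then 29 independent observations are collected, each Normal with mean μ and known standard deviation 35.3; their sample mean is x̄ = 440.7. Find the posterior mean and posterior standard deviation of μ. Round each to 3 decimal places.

Posterior mean ≈ 441.197; posterior SD ≈ 6.531

With known σ, the Normal prior is conjugate. Weight on the data is w = (n/σ²)/(n/σ² + 1/τ₀²) = 0.0232728/(0.0232728+0.00017400) = 0.99258.
Posterior mean = w·x̄ + (1−w)·μ₀ = 0.99258·440.7 + 0.0074210·507.65 = 441.197. Posterior variance = 1/(0.0232728+0.00017400) = 42.6497, so SD = 6.531.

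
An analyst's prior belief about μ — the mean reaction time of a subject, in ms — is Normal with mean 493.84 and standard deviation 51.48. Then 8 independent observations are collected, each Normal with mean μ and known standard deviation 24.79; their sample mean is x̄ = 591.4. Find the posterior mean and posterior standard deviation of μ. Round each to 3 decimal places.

With known σ, the Normal prior is conjugate. Weight on the data is w = (n/σ²)/(n/σ² + 1/τ₀²) = 0.0130178/(0.0130178+0.00037733) = 0.97183.
Posterior mean = w·x̄ + (1−w)·μ₀ = 0.97183·591.4 + 0.028169·493.84 = 588.652. Posterior variance = 1/(0.0130178+0.00037733) = 74.6541, so SD = 8.640.

Posterior mean ≈ 588.652; posterior SD ≈ 8.640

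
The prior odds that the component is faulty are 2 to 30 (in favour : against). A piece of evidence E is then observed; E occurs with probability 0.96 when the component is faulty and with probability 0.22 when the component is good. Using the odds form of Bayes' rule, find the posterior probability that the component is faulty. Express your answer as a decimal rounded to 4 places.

Prior odds = 2/30 = 0.066667. In log-odds, ln(0.066667) = -2.7081.
Add log likelihood ratio: ln(4.3636) = 1.4733.
Posterior log-odds = -1.2347, so posterior odds = exp(-1.2347) = 0.29091. Converting, P(H|E) = 0.29091/1.2909 = 0.2254.

Posterior probability ≈ 0.2254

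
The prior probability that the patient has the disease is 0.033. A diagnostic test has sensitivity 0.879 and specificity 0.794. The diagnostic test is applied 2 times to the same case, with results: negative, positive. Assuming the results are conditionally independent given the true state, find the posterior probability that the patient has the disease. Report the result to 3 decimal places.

Posterior P(H) ≈ 0.022

With H the event that the patient has the disease, the joint likelihood of the observed sequence is P(data|H) = 0.121·0.879 = 0.10636 and P(data|¬H) = 0.794·0.206 = 0.16356.
Bayes: P(H|data) = 0.033·0.10636 / (0.033·0.10636 + 0.967·0.16356) = 0.0035098/0.16168 = 0.0217.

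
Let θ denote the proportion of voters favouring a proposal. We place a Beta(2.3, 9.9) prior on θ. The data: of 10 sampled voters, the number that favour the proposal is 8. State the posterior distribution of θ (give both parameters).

The binomial likelihood is conjugate to the Beta prior: with 8 successes and 2 failures, the posterior is Beta(2.3+8, 9.9+2) = Beta(10.3, 11.9).

Posterior: Beta(10.3, 11.9)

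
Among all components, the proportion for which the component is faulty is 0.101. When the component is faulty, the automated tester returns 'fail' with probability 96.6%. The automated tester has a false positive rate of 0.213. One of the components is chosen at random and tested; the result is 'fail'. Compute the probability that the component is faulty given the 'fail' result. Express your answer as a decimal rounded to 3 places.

P(H | E) ≈ 0.338

Write H for 'the component is faulty'. Prior odds H:¬H = 0.101/0.899 = 0.11235. For the 'fail' outcome, the likelihood ratio is 0.966/0.213 = 4.5352.
Posterior odds = 0.11235 × 4.5352 = 0.50952, so P(H|E) = 0.50952/(1+0.50952) = 0.338.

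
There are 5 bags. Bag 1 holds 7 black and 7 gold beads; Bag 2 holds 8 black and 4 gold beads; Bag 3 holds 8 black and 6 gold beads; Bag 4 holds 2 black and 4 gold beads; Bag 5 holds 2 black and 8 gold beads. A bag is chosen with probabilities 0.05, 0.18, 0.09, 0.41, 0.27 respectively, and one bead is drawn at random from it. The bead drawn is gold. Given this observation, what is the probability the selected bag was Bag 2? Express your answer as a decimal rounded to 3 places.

Posterior probability ≈ 0.098

Tabulate prior·likelihood by source: [1] prior 0.05, lik 0.5, product 0.02500; [2] prior 0.18, lik 0.3333, product 0.06000; [3] prior 0.09, lik 0.4286, product 0.03857; [4] prior 0.41, lik 0.6667, product 0.2733; [5] prior 0.27, lik 0.8, product 0.2160.
Normalizing constant = 0.61290; the posterior for Bag 2 is its product over the sum, 0.06000/0.61290 = 0.098.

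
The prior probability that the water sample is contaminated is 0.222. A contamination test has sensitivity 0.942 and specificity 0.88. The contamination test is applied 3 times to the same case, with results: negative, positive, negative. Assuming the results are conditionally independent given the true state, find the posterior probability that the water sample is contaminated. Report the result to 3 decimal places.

Posterior P(H) ≈ 0.010

With H the event that the water sample is contaminated, the joint likelihood of the observed sequence is P(data|H) = 0.058·0.942·0.058 = 0.0031689 and P(data|¬H) = 0.88·0.12·0.88 = 0.092928.
Bayes: P(H|data) = 0.222·0.0031689 / (0.222·0.0031689 + 0.778·0.092928) = 0.00070349/0.073001 = 0.0096.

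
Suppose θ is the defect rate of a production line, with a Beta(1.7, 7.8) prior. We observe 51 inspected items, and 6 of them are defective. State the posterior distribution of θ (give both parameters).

Observing 6 successes and 45 failures updates Beta(1.7, 7.8) by adding the success and failure counts to the two shape parameters: α = 1.7+6 = 7.7, β = 7.8+45 = 52.8.

Posterior: Beta(7.7, 52.8)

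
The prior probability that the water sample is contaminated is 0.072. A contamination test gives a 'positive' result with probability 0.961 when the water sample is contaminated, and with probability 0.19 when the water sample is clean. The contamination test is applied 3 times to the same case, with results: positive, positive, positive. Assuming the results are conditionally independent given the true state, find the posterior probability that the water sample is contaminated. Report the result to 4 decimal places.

With H the event that the water sample is contaminated, the joint likelihood of the observed sequence is P(data|H) = 0.961·0.961·0.961 = 0.88750 and P(data|¬H) = 0.19·0.19·0.19 = 0.0068590.
Bayes: P(H|data) = 0.072·0.88750 / (0.072·0.88750 + 0.928·0.0068590) = 0.063900/0.070265 = 0.9094.

Posterior P(H) ≈ 0.9094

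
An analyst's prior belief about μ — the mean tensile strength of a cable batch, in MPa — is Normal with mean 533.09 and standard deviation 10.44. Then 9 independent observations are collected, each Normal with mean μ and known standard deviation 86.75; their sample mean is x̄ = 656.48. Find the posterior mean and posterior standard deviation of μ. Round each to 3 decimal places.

Prior precision 1/τ₀² = 1/10.44² = 0.00917485; data precision n/σ² = 9/86.75² = 0.00119592.
Posterior precision = 0.00917485 + 0.00119592 = 0.0103708, giving posterior SD = 1/√0.0103708 = 9.820.
Posterior mean = (0.00917485·533.09 + 0.00119592·656.48) / 0.0103708 = 547.319.

Posterior mean ≈ 547.319; posterior SD ≈ 9.820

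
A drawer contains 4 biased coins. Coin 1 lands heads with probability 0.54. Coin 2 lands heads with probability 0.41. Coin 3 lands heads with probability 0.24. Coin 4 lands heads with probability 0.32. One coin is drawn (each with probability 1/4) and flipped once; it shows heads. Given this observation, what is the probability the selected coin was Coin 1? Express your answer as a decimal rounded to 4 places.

Posterior probability ≈ 0.3576

Tabulate prior·likelihood by source: [1] prior 0.25, lik 0.54, product 0.1350; [2] prior 0.25, lik 0.41, product 0.1025; [3] prior 0.25, lik 0.24, product 0.06000; [4] prior 0.25, lik 0.32, product 0.08000.
Normalizing constant = 0.37750; the posterior for Coin 1 is its product over the sum, 0.1350/0.37750 = 0.3576.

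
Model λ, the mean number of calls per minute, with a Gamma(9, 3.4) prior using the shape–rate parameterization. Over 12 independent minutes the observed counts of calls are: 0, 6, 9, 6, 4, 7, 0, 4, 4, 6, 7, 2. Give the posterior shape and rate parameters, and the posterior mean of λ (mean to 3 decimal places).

Posterior: Gamma(shape=64, rate=15.4); mean ≈ 4.156

Total count ∑xᵢ = 55 over n = 12 minutes.
Gamma is conjugate to the Poisson likelihood: posterior is Gamma(shape = 9+55 = 64, rate = 3.4+12 = 15.4).
Posterior mean = shape/rate = 64/15.4 = 4.156.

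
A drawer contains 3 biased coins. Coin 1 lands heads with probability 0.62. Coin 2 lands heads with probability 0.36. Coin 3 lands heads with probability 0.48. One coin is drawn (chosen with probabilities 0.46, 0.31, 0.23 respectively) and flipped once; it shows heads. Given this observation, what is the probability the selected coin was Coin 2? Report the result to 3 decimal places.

Posterior probability ≈ 0.220

Tabulate prior·likelihood by source: [1] prior 0.46, lik 0.62, product 0.2852; [2] prior 0.31, lik 0.36, product 0.1116; [3] prior 0.23, lik 0.48, product 0.1104.
Normalizing constant = 0.50720; the posterior for Coin 2 is its product over the sum, 0.1116/0.50720 = 0.220.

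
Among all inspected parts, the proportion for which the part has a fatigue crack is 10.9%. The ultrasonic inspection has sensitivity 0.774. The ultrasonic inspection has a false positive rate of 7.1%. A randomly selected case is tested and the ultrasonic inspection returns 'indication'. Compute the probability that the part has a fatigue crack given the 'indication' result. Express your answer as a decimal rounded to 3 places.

P(H | E) ≈ 0.571

Write H for 'the part has a fatigue crack'. Prior odds H:¬H = 0.109/0.891 = 0.12233. For the 'indication' outcome, the likelihood ratio is 0.774/0.071 = 10.901.
Posterior odds = 0.12233 × 10.901 = 1.3336, so P(H|E) = 1.3336/(1+1.3336) = 0.571.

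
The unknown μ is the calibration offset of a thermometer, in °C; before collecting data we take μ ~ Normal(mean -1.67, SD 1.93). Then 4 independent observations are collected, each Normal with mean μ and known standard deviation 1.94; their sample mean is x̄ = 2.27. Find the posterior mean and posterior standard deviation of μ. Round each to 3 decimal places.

Posterior mean ≈ 1.475; posterior SD ≈ 0.867

With known σ, the Normal prior is conjugate. Weight on the data is w = (n/σ²)/(n/σ² + 1/τ₀²) = 1.06281/(1.06281+0.268464) = 0.79834.
Posterior mean = w·x̄ + (1−w)·μ₀ = 0.79834·2.27 + 0.20166·-1.67 = 1.475. Posterior variance = 1/(1.06281+0.268464) = 0.751159, so SD = 0.867.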